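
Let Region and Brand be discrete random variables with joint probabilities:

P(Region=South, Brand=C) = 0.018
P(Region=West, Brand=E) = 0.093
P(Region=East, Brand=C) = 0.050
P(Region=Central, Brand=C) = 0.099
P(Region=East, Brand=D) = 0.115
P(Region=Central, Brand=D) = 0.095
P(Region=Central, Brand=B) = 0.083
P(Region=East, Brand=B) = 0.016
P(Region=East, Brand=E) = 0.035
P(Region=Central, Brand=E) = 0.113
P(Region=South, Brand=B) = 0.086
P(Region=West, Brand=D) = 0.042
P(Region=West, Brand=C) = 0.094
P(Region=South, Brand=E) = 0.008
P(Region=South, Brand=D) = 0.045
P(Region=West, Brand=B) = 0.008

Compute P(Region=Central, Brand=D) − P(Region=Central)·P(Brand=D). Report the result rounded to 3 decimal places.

P(Region=Central) = 0.083 + 0.099 + 0.095 + 0.113 = 0.390.
P(Brand=D) = 0.045 + 0.115 + 0.042 + 0.095 = 0.297.
P(Region=Central, Brand=D) − P(Region=Central)P(Brand=D) = 0.095 − 0.390×0.297 = -0.021.

-0.021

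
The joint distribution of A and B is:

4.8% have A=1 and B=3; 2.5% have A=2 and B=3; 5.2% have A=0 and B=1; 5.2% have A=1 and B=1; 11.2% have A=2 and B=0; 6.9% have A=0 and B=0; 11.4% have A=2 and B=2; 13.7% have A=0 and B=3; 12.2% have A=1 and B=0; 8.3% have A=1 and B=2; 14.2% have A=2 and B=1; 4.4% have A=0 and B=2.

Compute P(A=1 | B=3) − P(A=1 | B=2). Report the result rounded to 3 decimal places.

P(B=3) = 0.137 + 0.048 + 0.025 = 0.210; P(A=1 | B=3) = 0.048/0.210 = 0.2286.
P(B=2) = 0.044 + 0.083 + 0.114 = 0.241; P(A=1 | B=2) = 0.083/0.241 = 0.3444.
Difference = -0.116.

-0.116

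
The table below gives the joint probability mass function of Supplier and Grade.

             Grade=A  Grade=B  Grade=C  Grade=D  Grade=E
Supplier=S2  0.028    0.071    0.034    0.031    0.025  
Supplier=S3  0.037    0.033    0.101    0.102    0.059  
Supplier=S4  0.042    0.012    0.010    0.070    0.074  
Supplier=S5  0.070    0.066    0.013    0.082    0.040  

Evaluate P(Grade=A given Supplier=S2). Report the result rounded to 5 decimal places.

0.14815

P(Supplier=S2) = 0.028 + 0.071 + 0.034 + 0.031 + 0.025 = 0.189.
P(Grade=A | Supplier=S2) = 0.028/0.189 = 0.14815.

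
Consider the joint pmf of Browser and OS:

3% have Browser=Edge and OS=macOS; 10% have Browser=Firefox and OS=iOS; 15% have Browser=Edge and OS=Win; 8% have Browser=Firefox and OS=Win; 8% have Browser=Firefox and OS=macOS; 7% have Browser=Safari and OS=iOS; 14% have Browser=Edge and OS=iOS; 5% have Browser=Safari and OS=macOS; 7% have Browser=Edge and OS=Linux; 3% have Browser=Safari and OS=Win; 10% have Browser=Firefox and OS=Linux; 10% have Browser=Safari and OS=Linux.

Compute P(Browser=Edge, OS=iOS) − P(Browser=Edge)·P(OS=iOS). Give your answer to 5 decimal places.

0.01910

P(Browser=Edge) = 0.15 + 0.03 + 0.07 + 0.14 = 0.39.
P(OS=iOS) = 0.10 + 0.07 + 0.14 = 0.31.
P(Browser=Edge, OS=iOS) − P(Browser=Edge)P(OS=iOS) = 0.14 − 0.39×0.31 = 0.01910.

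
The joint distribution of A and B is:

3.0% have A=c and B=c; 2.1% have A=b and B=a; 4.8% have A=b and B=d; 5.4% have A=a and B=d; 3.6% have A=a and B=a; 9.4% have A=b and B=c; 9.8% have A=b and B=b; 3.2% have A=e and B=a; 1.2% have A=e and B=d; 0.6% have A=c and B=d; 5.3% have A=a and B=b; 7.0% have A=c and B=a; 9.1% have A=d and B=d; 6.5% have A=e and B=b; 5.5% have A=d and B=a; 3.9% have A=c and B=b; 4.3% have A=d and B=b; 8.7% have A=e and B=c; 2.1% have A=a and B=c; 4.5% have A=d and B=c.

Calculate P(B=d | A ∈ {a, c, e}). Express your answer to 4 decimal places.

0.1426

P(A=a) = 0.036 + 0.053 + 0.021 + 0.054 = 0.164.
P(A=c) = 0.070 + 0.039 + 0.030 + 0.006 = 0.145.
P(A=e) = 0.032 + 0.065 + 0.087 + 0.012 = 0.196.
P(A ∈ {a, c, e}) = 0.164 + 0.145 + 0.196 = 0.505; P(B=d, A ∈ {a, c, e}) = 0.054 + 0.006 + 0.012 = 0.072.
P(B=d | A ∈ {a, c, e}) = 0.072/0.505 = 0.1426.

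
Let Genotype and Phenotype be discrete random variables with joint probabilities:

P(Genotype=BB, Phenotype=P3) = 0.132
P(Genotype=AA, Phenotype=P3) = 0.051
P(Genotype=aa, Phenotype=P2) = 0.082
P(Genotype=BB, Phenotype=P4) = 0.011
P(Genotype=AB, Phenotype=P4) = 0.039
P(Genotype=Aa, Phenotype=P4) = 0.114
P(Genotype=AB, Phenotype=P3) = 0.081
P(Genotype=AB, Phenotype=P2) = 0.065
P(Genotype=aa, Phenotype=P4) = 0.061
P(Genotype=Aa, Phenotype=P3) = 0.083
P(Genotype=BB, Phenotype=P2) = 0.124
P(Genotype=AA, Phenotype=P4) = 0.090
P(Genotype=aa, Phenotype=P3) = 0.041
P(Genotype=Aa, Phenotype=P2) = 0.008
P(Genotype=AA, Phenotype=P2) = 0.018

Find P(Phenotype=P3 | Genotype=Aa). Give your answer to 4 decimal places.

P(Genotype=Aa) = 0.008 + 0.083 + 0.114 = 0.205.
P(Phenotype=P3 | Genotype=Aa) = 0.083/0.205 = 0.4049.

0.4049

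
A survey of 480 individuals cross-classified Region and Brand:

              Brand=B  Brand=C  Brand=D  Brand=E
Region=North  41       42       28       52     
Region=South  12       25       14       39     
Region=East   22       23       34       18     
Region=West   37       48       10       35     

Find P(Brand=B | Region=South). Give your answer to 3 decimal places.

0.133

Total with Region=South: 12 + 25 + 14 + 39 = 90.
P(Brand=B | Region=South) = 12/90 = 0.133.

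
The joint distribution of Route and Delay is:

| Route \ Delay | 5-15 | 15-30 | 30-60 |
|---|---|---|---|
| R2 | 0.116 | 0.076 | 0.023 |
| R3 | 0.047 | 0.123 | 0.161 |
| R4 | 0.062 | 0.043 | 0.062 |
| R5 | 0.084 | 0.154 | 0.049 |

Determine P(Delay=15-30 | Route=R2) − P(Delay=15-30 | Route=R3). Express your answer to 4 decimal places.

P(Route=R2) = 0.116 + 0.076 + 0.023 = 0.215; P(Delay=15-30 | Route=R2) = 0.076/0.215 = 0.35349.
P(Route=R3) = 0.047 + 0.123 + 0.161 = 0.331; P(Delay=15-30 | Route=R3) = 0.123/0.331 = 0.37160.
Difference = -0.0181.

-0.0181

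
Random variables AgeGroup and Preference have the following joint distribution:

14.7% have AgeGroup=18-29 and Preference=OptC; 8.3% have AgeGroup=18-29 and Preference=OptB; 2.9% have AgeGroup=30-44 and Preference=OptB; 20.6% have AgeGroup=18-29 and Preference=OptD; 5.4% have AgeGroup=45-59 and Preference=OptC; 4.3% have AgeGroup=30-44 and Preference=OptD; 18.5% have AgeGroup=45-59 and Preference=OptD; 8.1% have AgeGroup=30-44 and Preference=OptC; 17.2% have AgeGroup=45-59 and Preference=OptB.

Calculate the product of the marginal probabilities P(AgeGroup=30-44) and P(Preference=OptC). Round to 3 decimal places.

0.043

P(AgeGroup=30-44) = 0.029 + 0.081 + 0.043 = 0.153.
P(Preference=OptC) = 0.147 + 0.081 + 0.054 = 0.282.
Product: 0.153 × 0.282 = 0.043.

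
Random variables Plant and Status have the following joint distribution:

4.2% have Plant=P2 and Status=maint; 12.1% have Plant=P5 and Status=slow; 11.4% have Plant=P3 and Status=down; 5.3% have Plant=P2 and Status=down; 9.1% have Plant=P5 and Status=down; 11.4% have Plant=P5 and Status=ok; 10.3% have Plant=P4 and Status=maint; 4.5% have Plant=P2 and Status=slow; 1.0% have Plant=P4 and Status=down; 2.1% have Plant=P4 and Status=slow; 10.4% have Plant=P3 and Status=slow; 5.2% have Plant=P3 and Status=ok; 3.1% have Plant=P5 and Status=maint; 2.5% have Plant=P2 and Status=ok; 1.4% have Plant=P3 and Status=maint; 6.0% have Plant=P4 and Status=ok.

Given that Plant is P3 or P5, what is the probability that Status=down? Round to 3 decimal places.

0.320

P(Plant=P3) = 0.052 + 0.104 + 0.114 + 0.014 = 0.284.
P(Plant=P5) = 0.114 + 0.121 + 0.091 + 0.031 = 0.357.
P(Plant ∈ {P3, P5}) = 0.284 + 0.357 = 0.641; P(Status=down, Plant ∈ {P3, P5}) = 0.114 + 0.091 = 0.205.
P(Status=down | Plant ∈ {P3, P5}) = 0.205/0.641 = 0.320.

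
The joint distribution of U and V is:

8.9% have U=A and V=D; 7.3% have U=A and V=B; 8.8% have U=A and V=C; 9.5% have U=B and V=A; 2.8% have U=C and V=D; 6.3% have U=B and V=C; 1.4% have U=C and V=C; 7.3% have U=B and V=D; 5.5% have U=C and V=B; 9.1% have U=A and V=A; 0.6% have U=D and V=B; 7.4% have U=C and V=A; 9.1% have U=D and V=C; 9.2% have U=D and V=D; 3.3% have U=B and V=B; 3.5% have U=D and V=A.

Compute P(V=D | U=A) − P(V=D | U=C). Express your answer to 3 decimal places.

0.097

P(U=A) = 0.091 + 0.073 + 0.088 + 0.089 = 0.341; P(V=D | U=A) = 0.089/0.341 = 0.2610.
P(U=C) = 0.074 + 0.055 + 0.014 + 0.028 = 0.171; P(V=D | U=C) = 0.028/0.171 = 0.1637.
Difference = 0.097.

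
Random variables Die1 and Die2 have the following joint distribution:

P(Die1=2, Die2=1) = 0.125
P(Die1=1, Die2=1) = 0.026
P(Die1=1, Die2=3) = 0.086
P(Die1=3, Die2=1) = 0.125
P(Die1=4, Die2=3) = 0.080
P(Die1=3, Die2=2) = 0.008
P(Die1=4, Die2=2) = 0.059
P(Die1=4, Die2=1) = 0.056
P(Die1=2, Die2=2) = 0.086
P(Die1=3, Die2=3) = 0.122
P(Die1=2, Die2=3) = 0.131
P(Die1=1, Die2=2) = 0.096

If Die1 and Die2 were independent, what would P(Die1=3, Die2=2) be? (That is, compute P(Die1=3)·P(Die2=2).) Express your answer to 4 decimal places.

P(Die1=3) = 0.125 + 0.008 + 0.122 = 0.255.
P(Die2=2) = 0.096 + 0.086 + 0.008 + 0.059 = 0.249.
Product: 0.255 × 0.249 = 0.0635.

0.0635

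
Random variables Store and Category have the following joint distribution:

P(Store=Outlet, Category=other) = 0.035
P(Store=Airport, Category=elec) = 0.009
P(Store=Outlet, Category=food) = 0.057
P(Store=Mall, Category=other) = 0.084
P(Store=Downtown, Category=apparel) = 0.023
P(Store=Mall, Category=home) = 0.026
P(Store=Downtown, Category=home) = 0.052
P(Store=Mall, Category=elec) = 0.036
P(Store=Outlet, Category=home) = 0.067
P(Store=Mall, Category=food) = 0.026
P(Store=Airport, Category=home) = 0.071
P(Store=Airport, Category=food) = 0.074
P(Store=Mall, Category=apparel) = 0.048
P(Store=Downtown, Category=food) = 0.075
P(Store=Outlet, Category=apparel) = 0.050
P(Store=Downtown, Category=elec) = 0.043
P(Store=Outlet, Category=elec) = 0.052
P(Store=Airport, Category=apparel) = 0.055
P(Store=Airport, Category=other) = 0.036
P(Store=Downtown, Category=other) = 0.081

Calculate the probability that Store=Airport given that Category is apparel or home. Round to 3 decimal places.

0.321

P(Category=apparel) = 0.023 + 0.048 + 0.055 + 0.050 = 0.176.
P(Category=home) = 0.052 + 0.026 + 0.071 + 0.067 = 0.216.
P(Category ∈ {apparel, home}) = 0.176 + 0.216 = 0.392; P(Store=Airport, Category ∈ {apparel, home}) = 0.055 + 0.071 = 0.126.
P(Store=Airport | Category ∈ {apparel, home}) = 0.126/0.392 = 0.321.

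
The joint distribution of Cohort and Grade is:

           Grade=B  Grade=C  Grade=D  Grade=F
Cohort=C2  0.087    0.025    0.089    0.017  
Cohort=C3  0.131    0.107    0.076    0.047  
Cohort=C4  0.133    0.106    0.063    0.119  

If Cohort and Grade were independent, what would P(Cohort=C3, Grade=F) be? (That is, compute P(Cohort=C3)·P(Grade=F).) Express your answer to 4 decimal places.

0.0661

P(Cohort=C3) = 0.131 + 0.107 + 0.076 + 0.047 = 0.361.
P(Grade=F) = 0.017 + 0.047 + 0.119 = 0.183.
Product: 0.361 × 0.183 = 0.0661.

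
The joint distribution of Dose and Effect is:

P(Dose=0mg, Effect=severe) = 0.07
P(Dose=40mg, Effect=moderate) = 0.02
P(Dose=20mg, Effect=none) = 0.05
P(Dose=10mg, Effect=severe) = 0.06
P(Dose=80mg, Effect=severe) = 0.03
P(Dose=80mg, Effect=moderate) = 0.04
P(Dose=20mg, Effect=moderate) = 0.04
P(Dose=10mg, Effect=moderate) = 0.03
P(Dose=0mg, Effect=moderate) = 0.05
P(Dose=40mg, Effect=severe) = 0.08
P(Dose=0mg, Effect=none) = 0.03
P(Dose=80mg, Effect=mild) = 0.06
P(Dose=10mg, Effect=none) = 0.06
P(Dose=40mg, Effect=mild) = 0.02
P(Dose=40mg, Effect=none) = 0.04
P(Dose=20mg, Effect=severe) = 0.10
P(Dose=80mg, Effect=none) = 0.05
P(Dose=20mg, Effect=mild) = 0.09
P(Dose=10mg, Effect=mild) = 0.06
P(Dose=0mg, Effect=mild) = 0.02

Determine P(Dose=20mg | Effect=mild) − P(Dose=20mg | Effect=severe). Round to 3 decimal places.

P(Effect=mild) = 0.02 + 0.06 + 0.09 + 0.02 + 0.06 = 0.25; P(Dose=20mg | Effect=mild) = 0.09/0.25 = 0.3600.
P(Effect=severe) = 0.07 + 0.06 + 0.10 + 0.08 + 0.03 = 0.34; P(Dose=20mg | Effect=severe) = 0.10/0.34 = 0.2941.
Difference = 0.066.

0.066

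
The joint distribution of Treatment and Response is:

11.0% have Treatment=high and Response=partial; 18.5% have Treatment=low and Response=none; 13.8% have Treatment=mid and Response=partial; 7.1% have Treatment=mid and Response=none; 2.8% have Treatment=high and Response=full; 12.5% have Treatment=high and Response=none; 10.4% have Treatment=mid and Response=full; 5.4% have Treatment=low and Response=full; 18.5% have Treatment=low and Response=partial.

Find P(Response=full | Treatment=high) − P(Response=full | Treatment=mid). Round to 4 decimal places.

P(Treatment=high) = 0.125 + 0.110 + 0.028 = 0.263; P(Response=full | Treatment=high) = 0.028/0.263 = 0.10646.
P(Treatment=mid) = 0.071 + 0.138 + 0.104 = 0.313; P(Response=full | Treatment=mid) = 0.104/0.313 = 0.33227.
Difference = -0.2258.

-0.2258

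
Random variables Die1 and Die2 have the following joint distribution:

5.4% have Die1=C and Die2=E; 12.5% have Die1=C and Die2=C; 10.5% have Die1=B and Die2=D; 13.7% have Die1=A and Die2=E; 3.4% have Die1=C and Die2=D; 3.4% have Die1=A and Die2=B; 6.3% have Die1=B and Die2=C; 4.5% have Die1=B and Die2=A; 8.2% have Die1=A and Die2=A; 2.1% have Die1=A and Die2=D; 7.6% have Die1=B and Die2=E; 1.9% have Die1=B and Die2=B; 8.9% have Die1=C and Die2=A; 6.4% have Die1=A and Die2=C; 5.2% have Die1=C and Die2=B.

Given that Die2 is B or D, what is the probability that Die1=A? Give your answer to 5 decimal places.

P(Die2=B) = 0.034 + 0.019 + 0.052 = 0.105.
P(Die2=D) = 0.021 + 0.105 + 0.034 = 0.160.
P(Die2 ∈ {B, D}) = 0.105 + 0.160 = 0.265; P(Die1=A, Die2 ∈ {B, D}) = 0.034 + 0.021 = 0.055.
P(Die1=A | Die2 ∈ {B, D}) = 0.055/0.265 = 0.20755.

0.20755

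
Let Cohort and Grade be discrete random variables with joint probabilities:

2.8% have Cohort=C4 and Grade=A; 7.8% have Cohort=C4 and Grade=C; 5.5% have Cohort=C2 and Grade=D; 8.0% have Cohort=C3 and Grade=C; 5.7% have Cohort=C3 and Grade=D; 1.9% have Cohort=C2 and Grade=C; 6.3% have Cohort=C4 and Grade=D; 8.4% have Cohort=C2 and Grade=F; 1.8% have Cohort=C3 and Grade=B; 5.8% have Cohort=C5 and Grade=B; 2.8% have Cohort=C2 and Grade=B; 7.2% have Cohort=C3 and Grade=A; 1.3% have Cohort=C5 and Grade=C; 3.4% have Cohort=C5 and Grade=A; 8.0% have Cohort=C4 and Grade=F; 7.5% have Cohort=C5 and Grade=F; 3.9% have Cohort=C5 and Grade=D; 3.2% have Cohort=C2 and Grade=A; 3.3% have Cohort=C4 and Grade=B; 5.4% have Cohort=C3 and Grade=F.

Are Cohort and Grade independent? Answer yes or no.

P(Cohort=C5) = 0.219 and P(Grade=C) = 0.190, so their product is 0.04161, but P(Cohort=C5, Grade=C) = 0.013. Since these differ, Cohort and Grade are not independent.

no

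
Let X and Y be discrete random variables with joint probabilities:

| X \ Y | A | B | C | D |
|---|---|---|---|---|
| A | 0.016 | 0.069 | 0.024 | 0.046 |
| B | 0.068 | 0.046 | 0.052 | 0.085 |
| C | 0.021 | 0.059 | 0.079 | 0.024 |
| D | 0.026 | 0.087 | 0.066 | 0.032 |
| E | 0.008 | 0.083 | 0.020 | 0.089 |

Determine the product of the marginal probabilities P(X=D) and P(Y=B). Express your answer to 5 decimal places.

0.07258

P(X=D) = 0.026 + 0.087 + 0.066 + 0.032 = 0.211.
P(Y=B) = 0.069 + 0.046 + 0.059 + 0.087 + 0.083 = 0.344.
Product: 0.211 × 0.344 = 0.07258.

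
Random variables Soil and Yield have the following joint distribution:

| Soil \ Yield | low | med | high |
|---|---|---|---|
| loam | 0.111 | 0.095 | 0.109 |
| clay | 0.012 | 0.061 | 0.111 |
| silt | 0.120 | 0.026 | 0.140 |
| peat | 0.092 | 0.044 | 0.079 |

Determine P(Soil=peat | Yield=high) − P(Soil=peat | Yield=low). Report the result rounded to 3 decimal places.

-0.095

P(Yield=high) = 0.109 + 0.111 + 0.140 + 0.079 = 0.439; P(Soil=peat | Yield=high) = 0.079/0.439 = 0.1800.
P(Yield=low) = 0.111 + 0.012 + 0.120 + 0.092 = 0.335; P(Soil=peat | Yield=low) = 0.092/0.335 = 0.2746.
Difference = -0.095.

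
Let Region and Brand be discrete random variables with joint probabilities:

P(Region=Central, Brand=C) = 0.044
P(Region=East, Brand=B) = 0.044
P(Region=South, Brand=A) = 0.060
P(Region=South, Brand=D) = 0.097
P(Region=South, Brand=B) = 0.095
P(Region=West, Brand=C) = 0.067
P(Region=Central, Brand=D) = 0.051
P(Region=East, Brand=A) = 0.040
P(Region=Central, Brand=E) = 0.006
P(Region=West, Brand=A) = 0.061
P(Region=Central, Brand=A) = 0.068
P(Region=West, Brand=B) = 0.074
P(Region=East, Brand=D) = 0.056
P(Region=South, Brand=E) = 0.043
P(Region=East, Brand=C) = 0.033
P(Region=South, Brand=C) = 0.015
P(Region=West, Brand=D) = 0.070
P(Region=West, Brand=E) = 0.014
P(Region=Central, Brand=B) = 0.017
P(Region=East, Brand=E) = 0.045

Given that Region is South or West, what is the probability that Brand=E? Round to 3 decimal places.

P(Region=South) = 0.060 + 0.095 + 0.015 + 0.097 + 0.043 = 0.310.
P(Region=West) = 0.061 + 0.074 + 0.067 + 0.070 + 0.014 = 0.286.
P(Region ∈ {South, West}) = 0.310 + 0.286 = 0.596; P(Brand=E, Region ∈ {South, West}) = 0.043 + 0.014 = 0.057.
P(Brand=E | Region ∈ {South, West}) = 0.057/0.596 = 0.096.

0.096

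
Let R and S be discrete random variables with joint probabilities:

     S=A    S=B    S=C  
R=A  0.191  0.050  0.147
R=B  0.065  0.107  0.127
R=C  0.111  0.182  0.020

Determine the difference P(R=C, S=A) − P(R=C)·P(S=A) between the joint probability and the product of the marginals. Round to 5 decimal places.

P(R=C) = 0.111 + 0.182 + 0.020 = 0.313.
P(S=A) = 0.191 + 0.065 + 0.111 = 0.367.
P(R=C, S=A) − P(R=C)P(S=A) = 0.111 − 0.313×0.367 = -0.00387.

-0.00387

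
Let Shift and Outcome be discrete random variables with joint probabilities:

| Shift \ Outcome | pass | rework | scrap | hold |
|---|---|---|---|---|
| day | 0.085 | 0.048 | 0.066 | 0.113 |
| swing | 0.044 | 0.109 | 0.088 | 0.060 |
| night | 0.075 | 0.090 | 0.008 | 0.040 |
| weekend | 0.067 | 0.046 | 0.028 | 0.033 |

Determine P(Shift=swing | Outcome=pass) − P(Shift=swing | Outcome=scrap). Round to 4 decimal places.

P(Outcome=pass) = 0.085 + 0.044 + 0.075 + 0.067 = 0.271; P(Shift=swing | Outcome=pass) = 0.044/0.271 = 0.16236.
P(Outcome=scrap) = 0.066 + 0.088 + 0.008 + 0.028 = 0.190; P(Shift=swing | Outcome=scrap) = 0.088/0.190 = 0.46316.
Difference = -0.3008.

-0.3008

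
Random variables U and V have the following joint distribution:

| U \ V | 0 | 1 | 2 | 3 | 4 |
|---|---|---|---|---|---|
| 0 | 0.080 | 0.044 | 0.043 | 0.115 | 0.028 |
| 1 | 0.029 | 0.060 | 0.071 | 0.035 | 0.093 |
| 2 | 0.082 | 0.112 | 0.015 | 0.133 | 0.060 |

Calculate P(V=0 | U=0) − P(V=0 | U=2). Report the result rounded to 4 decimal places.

P(U=0) = 0.080 + 0.044 + 0.043 + 0.115 + 0.028 = 0.310; P(V=0 | U=0) = 0.080/0.310 = 0.25806.
P(U=2) = 0.082 + 0.112 + 0.015 + 0.133 + 0.060 = 0.402; P(V=0 | U=2) = 0.082/0.402 = 0.20398.
Difference = 0.0541.

0.0541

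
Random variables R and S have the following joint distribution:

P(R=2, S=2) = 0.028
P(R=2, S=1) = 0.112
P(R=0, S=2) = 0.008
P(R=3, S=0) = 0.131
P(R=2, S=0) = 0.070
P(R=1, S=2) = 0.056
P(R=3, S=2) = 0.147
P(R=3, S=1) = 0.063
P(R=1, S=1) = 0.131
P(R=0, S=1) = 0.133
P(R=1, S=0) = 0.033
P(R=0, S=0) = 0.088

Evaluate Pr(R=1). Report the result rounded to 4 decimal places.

P(R=1) = 0.033 + 0.131 + 0.056 = 0.220.

0.2200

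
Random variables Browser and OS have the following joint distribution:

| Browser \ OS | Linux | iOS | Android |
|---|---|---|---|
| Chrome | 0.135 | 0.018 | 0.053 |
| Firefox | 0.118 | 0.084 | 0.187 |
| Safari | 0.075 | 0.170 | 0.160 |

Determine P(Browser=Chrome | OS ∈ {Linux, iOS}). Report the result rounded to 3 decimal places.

P(OS=Linux) = 0.135 + 0.118 + 0.075 = 0.328.
P(OS=iOS) = 0.018 + 0.084 + 0.170 = 0.272.
P(OS ∈ {Linux, iOS}) = 0.328 + 0.272 = 0.600; P(Browser=Chrome, OS ∈ {Linux, iOS}) = 0.135 + 0.018 = 0.153.
P(Browser=Chrome | OS ∈ {Linux, iOS}) = 0.153/0.600 = 0.255.

0.255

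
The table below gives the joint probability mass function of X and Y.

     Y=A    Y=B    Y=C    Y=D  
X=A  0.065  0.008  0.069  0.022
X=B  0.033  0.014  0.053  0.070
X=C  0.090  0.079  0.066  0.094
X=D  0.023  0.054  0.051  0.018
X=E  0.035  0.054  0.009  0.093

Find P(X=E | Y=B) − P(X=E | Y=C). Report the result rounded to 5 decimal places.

0.22208

P(Y=B) = 0.008 + 0.014 + 0.079 + 0.054 + 0.054 = 0.209; P(X=E | Y=B) = 0.054/0.209 = 0.258373.
P(Y=C) = 0.069 + 0.053 + 0.066 + 0.051 + 0.009 = 0.248; P(X=E | Y=C) = 0.009/0.248 = 0.036290.
Difference = 0.22208.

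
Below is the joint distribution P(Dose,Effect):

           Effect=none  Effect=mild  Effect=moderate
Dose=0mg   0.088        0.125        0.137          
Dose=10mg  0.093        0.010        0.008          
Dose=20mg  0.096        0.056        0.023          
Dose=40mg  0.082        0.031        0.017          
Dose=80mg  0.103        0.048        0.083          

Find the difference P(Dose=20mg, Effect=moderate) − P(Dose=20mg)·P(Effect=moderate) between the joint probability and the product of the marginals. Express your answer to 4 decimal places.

-0.0239

P(Dose=20mg) = 0.096 + 0.056 + 0.023 = 0.175.
P(Effect=moderate) = 0.137 + 0.008 + 0.023 + 0.017 + 0.083 = 0.268.
P(Dose=20mg, Effect=moderate) − P(Dose=20mg)P(Effect=moderate) = 0.023 − 0.175×0.268 = -0.0239.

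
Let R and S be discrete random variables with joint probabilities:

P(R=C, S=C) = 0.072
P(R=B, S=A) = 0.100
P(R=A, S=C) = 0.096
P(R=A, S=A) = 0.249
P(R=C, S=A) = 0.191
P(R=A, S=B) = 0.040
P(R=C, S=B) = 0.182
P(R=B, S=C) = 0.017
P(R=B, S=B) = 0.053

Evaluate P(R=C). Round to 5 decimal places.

P(R=C) = 0.191 + 0.182 + 0.072 = 0.445.

0.44500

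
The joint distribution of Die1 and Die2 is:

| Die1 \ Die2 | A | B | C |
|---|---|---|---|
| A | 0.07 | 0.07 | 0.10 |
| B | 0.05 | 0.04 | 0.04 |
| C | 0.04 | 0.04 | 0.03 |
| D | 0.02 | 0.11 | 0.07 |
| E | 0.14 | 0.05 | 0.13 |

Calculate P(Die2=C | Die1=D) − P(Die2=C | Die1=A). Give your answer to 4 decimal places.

-0.0667

P(Die1=D) = 0.02 + 0.11 + 0.07 = 0.20; P(Die2=C | Die1=D) = 0.07/0.20 = 0.35000.
P(Die1=A) = 0.07 + 0.07 + 0.10 = 0.24; P(Die2=C | Die1=A) = 0.10/0.24 = 0.41667.
Difference = -0.0667.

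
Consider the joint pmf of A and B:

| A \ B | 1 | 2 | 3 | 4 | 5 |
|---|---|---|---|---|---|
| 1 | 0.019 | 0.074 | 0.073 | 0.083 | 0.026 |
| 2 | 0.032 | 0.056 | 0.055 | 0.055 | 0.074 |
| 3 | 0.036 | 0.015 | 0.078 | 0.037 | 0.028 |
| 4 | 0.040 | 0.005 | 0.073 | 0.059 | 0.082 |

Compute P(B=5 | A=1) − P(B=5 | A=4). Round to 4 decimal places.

P(A=1) = 0.019 + 0.074 + 0.073 + 0.083 + 0.026 = 0.275; P(B=5 | A=1) = 0.026/0.275 = 0.09455.
P(A=4) = 0.040 + 0.005 + 0.073 + 0.059 + 0.082 = 0.259; P(B=5 | A=4) = 0.082/0.259 = 0.31660.
Difference = -0.2221.

-0.2221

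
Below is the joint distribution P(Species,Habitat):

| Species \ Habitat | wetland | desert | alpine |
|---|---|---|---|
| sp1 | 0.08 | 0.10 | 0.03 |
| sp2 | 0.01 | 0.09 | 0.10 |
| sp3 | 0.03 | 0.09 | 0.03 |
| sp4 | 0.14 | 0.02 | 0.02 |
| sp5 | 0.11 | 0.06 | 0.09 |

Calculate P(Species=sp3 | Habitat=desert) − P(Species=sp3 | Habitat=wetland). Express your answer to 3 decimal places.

P(Habitat=desert) = 0.10 + 0.09 + 0.09 + 0.02 + 0.06 = 0.36; P(Species=sp3 | Habitat=desert) = 0.09/0.36 = 0.2500.
P(Habitat=wetland) = 0.08 + 0.01 + 0.03 + 0.14 + 0.11 = 0.37; P(Species=sp3 | Habitat=wetland) = 0.03/0.37 = 0.0811.
Difference = 0.169.

0.169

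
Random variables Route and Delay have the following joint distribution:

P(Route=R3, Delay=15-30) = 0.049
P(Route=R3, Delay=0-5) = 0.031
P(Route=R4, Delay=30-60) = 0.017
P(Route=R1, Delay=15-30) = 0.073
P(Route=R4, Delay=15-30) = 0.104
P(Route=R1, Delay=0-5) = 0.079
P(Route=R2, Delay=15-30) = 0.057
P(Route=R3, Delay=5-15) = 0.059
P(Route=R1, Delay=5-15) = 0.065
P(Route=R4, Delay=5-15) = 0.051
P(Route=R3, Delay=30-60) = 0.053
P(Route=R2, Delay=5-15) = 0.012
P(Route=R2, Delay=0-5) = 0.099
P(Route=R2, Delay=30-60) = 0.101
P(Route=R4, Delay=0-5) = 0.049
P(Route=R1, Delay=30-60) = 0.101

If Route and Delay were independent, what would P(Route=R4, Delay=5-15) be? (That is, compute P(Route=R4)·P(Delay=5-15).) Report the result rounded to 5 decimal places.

0.04133

P(Route=R4) = 0.049 + 0.051 + 0.104 + 0.017 = 0.221.
P(Delay=5-15) = 0.065 + 0.012 + 0.059 + 0.051 = 0.187.
Product: 0.221 × 0.187 = 0.04133.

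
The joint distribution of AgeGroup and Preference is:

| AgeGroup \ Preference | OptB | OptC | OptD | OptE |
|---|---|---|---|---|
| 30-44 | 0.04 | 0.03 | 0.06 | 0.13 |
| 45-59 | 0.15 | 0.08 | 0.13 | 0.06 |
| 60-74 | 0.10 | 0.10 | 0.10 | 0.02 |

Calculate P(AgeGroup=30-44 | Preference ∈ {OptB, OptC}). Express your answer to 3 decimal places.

0.140

P(Preference=OptB) = 0.04 + 0.15 + 0.10 = 0.29.
P(Preference=OptC) = 0.03 + 0.08 + 0.10 = 0.21.
P(Preference ∈ {OptB, OptC}) = 0.29 + 0.21 = 0.50; P(AgeGroup=30-44, Preference ∈ {OptB, OptC}) = 0.04 + 0.03 = 0.07.
P(AgeGroup=30-44 | Preference ∈ {OptB, OptC}) = 0.07/0.50 = 0.140.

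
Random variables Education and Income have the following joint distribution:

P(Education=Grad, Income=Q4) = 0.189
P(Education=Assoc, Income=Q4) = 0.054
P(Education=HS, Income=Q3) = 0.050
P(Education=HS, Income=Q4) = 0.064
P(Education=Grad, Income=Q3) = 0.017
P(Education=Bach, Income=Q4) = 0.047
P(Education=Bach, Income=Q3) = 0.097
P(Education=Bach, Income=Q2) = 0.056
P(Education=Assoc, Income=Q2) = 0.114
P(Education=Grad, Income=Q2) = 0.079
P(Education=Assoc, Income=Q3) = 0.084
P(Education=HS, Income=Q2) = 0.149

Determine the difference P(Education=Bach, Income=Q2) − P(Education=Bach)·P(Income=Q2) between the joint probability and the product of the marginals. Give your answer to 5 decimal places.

-0.02360

P(Education=Bach) = 0.056 + 0.097 + 0.047 = 0.200.
P(Income=Q2) = 0.149 + 0.114 + 0.056 + 0.079 = 0.398.
P(Education=Bach, Income=Q2) − P(Education=Bach)P(Income=Q2) = 0.056 − 0.200×0.398 = -0.02360.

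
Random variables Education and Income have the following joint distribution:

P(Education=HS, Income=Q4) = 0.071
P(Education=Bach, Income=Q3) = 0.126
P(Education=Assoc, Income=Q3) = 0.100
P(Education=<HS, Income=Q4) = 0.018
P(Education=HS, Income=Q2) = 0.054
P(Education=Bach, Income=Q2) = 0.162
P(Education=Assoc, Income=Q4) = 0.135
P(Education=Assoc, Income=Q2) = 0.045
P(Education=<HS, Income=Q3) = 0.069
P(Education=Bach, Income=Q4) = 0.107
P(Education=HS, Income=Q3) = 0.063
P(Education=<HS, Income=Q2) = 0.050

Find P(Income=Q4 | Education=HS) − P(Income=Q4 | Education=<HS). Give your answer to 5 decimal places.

P(Education=HS) = 0.054 + 0.063 + 0.071 = 0.188; P(Income=Q4 | Education=HS) = 0.071/0.188 = 0.377660.
P(Education=<HS) = 0.050 + 0.069 + 0.018 = 0.137; P(Income=Q4 | Education=<HS) = 0.018/0.137 = 0.131387.
Difference = 0.24627.

0.24627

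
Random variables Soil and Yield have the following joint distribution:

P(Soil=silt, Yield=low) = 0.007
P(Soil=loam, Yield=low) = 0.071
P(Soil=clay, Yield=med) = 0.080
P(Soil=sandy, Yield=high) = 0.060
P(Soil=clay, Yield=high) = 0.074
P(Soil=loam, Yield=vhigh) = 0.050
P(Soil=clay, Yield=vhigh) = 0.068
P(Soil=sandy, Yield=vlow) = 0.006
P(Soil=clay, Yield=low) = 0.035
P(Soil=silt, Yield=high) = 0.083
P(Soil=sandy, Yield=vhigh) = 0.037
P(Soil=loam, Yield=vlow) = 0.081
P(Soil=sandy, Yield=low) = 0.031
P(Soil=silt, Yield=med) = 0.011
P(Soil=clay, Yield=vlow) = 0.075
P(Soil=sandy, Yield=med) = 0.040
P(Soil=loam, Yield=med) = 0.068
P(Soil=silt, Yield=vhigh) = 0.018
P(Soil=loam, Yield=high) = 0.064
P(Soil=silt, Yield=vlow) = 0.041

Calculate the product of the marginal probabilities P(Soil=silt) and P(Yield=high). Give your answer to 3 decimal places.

0.045

P(Soil=silt) = 0.041 + 0.007 + 0.011 + 0.083 + 0.018 = 0.160.
P(Yield=high) = 0.060 + 0.064 + 0.074 + 0.083 = 0.281.
Product: 0.160 × 0.281 = 0.045.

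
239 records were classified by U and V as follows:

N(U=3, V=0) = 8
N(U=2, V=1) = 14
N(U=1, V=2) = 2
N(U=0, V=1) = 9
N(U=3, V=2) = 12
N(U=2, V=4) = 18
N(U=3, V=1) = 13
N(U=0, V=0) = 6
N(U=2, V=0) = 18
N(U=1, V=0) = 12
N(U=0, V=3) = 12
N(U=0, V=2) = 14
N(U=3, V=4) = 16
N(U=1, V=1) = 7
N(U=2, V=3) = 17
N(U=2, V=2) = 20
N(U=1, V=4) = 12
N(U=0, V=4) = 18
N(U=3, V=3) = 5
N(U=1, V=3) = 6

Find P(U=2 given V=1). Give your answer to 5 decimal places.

0.32558

Total with V=1: 9 + 7 + 14 + 13 = 43.
P(U=2 | V=1) = 14/43 = 0.32558.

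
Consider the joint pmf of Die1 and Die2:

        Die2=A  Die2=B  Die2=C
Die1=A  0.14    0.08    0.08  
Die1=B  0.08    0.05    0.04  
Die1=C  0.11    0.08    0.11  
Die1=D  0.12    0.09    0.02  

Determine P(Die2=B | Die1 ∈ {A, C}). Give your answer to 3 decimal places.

0.267

P(Die1=A) = 0.14 + 0.08 + 0.08 = 0.30.
P(Die1=C) = 0.11 + 0.08 + 0.11 = 0.30.
P(Die1 ∈ {A, C}) = 0.30 + 0.30 = 0.60; P(Die2=B, Die1 ∈ {A, C}) = 0.08 + 0.08 = 0.16.
P(Die2=B | Die1 ∈ {A, C}) = 0.16/0.60 = 0.267.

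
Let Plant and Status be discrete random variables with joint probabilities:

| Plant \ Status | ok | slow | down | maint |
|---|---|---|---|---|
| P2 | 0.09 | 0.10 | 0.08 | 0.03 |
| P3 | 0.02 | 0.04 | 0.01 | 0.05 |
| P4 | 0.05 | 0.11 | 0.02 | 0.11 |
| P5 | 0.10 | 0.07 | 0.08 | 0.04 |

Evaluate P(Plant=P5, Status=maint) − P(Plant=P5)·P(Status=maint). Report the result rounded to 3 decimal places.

-0.027

P(Plant=P5) = 0.10 + 0.07 + 0.08 + 0.04 = 0.29.
P(Status=maint) = 0.03 + 0.05 + 0.11 + 0.04 = 0.23.
P(Plant=P5, Status=maint) − P(Plant=P5)P(Status=maint) = 0.04 − 0.29×0.23 = -0.027.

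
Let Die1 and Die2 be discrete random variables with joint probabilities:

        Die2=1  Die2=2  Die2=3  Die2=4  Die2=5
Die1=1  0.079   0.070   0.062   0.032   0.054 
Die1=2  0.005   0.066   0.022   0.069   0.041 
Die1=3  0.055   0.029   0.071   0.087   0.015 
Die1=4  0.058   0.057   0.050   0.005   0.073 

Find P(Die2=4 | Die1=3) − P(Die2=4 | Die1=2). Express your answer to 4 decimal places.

-0.0014

P(Die1=3) = 0.055 + 0.029 + 0.071 + 0.087 + 0.015 = 0.257; P(Die2=4 | Die1=3) = 0.087/0.257 = 0.33852.
P(Die1=2) = 0.005 + 0.066 + 0.022 + 0.069 + 0.041 = 0.203; P(Die2=4 | Die1=2) = 0.069/0.203 = 0.33990.
Difference = -0.0014.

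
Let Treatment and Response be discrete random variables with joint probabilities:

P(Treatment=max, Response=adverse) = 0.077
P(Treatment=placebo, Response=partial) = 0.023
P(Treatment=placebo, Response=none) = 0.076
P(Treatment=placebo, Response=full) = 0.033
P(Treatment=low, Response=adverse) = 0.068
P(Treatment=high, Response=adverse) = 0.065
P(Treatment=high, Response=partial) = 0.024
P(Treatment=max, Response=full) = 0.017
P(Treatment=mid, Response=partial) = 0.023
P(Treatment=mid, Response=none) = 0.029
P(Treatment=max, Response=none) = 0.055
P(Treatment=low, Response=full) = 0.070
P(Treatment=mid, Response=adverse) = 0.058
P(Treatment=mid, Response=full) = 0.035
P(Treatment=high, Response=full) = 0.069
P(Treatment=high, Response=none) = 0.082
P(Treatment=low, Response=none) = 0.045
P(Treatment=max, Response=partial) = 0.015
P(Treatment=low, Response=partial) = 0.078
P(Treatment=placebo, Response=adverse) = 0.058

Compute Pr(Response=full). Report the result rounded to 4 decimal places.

0.2240

P(Response=full) = 0.033 + 0.070 + 0.035 + 0.069 + 0.017 = 0.224.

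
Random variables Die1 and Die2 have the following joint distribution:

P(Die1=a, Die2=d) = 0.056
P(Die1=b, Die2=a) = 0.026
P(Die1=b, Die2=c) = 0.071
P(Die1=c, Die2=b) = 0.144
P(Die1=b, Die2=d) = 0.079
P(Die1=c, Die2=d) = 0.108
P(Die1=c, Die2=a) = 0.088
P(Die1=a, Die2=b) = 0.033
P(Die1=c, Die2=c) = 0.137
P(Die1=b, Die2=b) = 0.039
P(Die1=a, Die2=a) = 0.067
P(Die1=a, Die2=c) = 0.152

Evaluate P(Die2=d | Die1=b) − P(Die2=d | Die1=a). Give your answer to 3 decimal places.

P(Die1=b) = 0.026 + 0.039 + 0.071 + 0.079 = 0.215; P(Die2=d | Die1=b) = 0.079/0.215 = 0.3674.
P(Die1=a) = 0.067 + 0.033 + 0.152 + 0.056 = 0.308; P(Die2=d | Die1=a) = 0.056/0.308 = 0.1818.
Difference = 0.186.

0.186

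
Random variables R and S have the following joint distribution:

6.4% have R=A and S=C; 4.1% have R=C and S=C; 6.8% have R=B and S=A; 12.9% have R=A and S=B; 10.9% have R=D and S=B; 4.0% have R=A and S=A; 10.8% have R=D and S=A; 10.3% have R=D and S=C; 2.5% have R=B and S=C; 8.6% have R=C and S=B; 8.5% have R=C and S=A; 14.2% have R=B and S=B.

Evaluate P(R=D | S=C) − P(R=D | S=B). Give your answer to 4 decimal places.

0.2082

P(S=C) = 0.064 + 0.025 + 0.041 + 0.103 = 0.233; P(R=D | S=C) = 0.103/0.233 = 0.44206.
P(S=B) = 0.129 + 0.142 + 0.086 + 0.109 = 0.466; P(R=D | S=B) = 0.109/0.466 = 0.23391.
Difference = 0.2082.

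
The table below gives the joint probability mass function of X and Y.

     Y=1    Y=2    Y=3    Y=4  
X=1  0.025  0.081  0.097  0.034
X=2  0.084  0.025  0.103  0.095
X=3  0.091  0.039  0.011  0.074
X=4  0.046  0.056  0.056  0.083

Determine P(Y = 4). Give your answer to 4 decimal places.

P(Y=4) = 0.034 + 0.095 + 0.074 + 0.083 = 0.286.

0.2860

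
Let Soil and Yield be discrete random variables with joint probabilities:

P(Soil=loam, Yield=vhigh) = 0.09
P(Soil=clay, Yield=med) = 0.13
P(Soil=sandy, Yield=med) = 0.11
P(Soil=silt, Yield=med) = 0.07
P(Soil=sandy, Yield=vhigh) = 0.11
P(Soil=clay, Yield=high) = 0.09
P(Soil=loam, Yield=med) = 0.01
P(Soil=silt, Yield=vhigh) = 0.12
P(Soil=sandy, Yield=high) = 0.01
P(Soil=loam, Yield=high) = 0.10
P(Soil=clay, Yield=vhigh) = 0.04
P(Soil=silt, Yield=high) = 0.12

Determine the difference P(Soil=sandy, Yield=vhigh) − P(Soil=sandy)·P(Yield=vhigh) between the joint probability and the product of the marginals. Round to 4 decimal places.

P(Soil=sandy) = 0.11 + 0.01 + 0.11 = 0.23.
P(Yield=vhigh) = 0.11 + 0.09 + 0.04 + 0.12 = 0.36.
P(Soil=sandy, Yield=vhigh) − P(Soil=sandy)P(Yield=vhigh) = 0.11 − 0.23×0.36 = 0.0272.

0.0272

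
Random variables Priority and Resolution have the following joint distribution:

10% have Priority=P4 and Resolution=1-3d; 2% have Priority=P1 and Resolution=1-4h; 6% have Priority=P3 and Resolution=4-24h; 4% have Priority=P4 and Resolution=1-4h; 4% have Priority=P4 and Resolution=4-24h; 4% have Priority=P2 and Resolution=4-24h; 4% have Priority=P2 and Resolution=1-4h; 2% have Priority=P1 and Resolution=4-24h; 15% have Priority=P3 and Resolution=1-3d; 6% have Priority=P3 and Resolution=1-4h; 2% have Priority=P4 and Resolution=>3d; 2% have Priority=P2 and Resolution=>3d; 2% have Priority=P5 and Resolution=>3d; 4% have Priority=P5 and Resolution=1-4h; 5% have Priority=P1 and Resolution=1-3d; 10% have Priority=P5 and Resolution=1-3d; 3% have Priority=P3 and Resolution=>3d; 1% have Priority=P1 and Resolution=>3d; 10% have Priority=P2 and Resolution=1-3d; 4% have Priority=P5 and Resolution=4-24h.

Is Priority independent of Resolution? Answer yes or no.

Every cell satisfies P(Priority,Resolution) = P(Priority)·P(Resolution). For instance P(Priority=P5) = 0.20, P(Resolution=1-4h) = 0.20, and 0.20×0.20 = 0.04 matches the joint entry. So Priority and Resolution are independent.

yes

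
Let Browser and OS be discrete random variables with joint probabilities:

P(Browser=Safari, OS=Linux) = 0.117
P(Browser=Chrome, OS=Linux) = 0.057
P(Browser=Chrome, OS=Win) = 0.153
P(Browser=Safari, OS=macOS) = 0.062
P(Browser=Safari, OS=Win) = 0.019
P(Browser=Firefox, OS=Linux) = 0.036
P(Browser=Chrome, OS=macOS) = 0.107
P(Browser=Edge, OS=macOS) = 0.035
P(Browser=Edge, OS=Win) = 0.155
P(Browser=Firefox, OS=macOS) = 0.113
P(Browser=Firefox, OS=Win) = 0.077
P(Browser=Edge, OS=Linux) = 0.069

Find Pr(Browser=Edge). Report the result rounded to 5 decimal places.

0.25900

P(Browser=Edge) = 0.155 + 0.035 + 0.069 = 0.259.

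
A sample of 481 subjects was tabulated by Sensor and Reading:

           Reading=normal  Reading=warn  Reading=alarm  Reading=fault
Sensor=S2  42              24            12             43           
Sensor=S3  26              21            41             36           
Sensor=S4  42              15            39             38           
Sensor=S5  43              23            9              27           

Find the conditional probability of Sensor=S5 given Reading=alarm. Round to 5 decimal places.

0.08911

Total with Reading=alarm: 12 + 41 + 39 + 9 = 101.
P(Sensor=S5 | Reading=alarm) = 9/101 = 0.08911.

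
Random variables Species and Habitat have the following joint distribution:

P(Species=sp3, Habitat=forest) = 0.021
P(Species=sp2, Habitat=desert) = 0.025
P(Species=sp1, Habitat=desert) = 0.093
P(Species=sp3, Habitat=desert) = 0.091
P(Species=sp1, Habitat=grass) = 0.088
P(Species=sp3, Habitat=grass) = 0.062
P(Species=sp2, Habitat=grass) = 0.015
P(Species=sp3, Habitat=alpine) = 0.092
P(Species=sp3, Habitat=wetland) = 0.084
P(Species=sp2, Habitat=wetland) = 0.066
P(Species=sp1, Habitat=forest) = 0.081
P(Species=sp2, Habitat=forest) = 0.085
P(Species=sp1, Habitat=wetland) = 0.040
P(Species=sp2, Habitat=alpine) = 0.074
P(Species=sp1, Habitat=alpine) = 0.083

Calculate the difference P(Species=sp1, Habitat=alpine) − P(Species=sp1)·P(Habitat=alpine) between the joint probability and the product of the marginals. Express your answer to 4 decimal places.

-0.0129

P(Species=sp1) = 0.081 + 0.088 + 0.040 + 0.093 + 0.083 = 0.385.
P(Habitat=alpine) = 0.083 + 0.074 + 0.092 = 0.249.
P(Species=sp1, Habitat=alpine) − P(Species=sp1)P(Habitat=alpine) = 0.083 − 0.385×0.249 = -0.0129.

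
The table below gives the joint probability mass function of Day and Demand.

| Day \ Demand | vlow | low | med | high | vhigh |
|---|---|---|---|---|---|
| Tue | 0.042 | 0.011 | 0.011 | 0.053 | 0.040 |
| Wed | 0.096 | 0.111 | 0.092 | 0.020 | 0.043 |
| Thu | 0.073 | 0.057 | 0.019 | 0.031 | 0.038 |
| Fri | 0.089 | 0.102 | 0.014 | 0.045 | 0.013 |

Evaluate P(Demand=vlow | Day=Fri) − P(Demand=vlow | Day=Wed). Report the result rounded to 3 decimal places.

0.073

P(Day=Fri) = 0.089 + 0.102 + 0.014 + 0.045 + 0.013 = 0.263; P(Demand=vlow | Day=Fri) = 0.089/0.263 = 0.3384.
P(Day=Wed) = 0.096 + 0.111 + 0.092 + 0.020 + 0.043 = 0.362; P(Demand=vlow | Day=Wed) = 0.096/0.362 = 0.2652.
Difference = 0.073.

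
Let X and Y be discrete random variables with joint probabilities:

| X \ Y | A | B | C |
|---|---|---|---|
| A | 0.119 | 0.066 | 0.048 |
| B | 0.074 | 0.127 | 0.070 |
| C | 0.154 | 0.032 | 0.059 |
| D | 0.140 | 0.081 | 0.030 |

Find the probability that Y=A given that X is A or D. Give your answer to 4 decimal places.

P(X=A) = 0.119 + 0.066 + 0.048 = 0.233.
P(X=D) = 0.140 + 0.081 + 0.030 = 0.251.
P(X ∈ {A, D}) = 0.233 + 0.251 = 0.484; P(Y=A, X ∈ {A, D}) = 0.119 + 0.140 = 0.259.
P(Y=A | X ∈ {A, D}) = 0.259/0.484 = 0.5351.

0.5351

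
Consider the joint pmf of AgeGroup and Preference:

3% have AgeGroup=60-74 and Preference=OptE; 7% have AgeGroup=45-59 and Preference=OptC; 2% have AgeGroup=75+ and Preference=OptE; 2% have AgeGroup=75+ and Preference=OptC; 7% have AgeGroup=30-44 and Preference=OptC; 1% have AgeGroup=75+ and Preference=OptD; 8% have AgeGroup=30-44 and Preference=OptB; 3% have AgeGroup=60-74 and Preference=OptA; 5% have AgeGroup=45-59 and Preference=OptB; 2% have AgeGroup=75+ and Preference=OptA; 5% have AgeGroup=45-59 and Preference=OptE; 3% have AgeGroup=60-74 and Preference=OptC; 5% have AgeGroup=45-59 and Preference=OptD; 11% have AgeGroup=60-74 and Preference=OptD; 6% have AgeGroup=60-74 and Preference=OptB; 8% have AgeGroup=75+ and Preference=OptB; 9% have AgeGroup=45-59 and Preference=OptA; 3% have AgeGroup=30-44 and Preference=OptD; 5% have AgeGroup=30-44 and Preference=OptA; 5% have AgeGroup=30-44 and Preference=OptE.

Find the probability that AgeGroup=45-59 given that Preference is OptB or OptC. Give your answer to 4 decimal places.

0.2609

P(Preference=OptB) = 0.08 + 0.05 + 0.06 + 0.08 = 0.27.
P(Preference=OptC) = 0.07 + 0.07 + 0.03 + 0.02 = 0.19.
P(Preference ∈ {OptB, OptC}) = 0.27 + 0.19 = 0.46; P(AgeGroup=45-59, Preference ∈ {OptB, OptC}) = 0.05 + 0.07 = 0.12.
P(AgeGroup=45-59 | Preference ∈ {OptB, OptC}) = 0.12/0.46 = 0.2609.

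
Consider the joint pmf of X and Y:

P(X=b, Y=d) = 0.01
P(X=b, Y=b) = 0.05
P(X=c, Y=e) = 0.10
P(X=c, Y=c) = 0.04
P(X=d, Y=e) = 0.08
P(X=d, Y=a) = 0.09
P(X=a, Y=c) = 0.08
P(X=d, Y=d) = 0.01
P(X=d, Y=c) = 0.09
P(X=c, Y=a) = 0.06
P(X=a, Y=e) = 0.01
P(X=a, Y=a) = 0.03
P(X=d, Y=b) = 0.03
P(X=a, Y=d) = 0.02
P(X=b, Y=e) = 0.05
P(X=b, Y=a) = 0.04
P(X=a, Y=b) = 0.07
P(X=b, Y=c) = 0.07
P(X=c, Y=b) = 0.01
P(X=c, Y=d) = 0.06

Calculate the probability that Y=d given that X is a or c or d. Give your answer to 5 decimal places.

0.11538

P(X=a) = 0.03 + 0.07 + 0.08 + 0.02 + 0.01 = 0.21.
P(X=c) = 0.06 + 0.01 + 0.04 + 0.06 + 0.10 = 0.27.
P(X=d) = 0.09 + 0.03 + 0.09 + 0.01 + 0.08 = 0.30.
P(X ∈ {a, c, d}) = 0.21 + 0.27 + 0.30 = 0.78; P(Y=d, X ∈ {a, c, d}) = 0.02 + 0.06 + 0.01 = 0.09.
P(Y=d | X ∈ {a, c, d}) = 0.09/0.78 = 0.11538.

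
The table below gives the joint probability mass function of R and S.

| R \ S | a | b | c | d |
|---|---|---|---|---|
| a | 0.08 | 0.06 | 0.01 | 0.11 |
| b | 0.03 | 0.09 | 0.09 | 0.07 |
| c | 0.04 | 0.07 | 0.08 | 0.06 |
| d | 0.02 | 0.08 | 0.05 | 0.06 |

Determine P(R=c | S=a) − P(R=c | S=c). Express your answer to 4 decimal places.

P(S=a) = 0.08 + 0.03 + 0.04 + 0.02 = 0.17; P(R=c | S=a) = 0.04/0.17 = 0.23529.
P(S=c) = 0.01 + 0.09 + 0.08 + 0.05 = 0.23; P(R=c | S=c) = 0.08/0.23 = 0.34783.
Difference = -0.1125.

-0.1125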